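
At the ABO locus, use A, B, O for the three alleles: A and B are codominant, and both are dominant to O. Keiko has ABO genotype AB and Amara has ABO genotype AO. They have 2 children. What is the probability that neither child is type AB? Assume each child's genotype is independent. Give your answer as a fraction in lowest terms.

ABO cross AB × AO → 1/2 A, 1/4 B, 1/4 AB.
So P(type AB) = 1/4 per child.
P(not type AB) = 3/4 for one child; (3/4)^2 = 9/16.

9/16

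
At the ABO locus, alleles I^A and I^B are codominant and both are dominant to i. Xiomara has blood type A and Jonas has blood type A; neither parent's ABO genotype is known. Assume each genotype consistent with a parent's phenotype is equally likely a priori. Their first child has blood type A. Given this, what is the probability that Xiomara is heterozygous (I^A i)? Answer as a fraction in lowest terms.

7/15

Possible genotypes: Xiomara ∈ {I^A I^A, I^A i}; Jonas ∈ {I^A I^A, I^A i}.
Weight each parental genotype pair by prior × P(type-A child):
  I^A I^A × I^A I^A: posterior weight 4/15.
  I^A I^A × I^A i: posterior weight 4/15.
  I^A i × I^A I^A: posterior weight 4/15.
  I^A i × I^A i: posterior weight 1/5.
Sum the posterior weight over pairs where Xiomara is I^A i: 7/15.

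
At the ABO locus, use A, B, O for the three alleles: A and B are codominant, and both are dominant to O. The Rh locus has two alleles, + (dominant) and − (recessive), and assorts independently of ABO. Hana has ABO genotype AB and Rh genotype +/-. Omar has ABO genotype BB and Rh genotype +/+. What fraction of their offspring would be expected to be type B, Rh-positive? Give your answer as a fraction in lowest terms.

ABO cross AB × BB → offspring phenotypes: 1/2 B, 1/2 AB.
Rh cross +/- × +/+ → 1 Rh+.
Independent loci: P(type B, Rh-positive) = 1/2 × 1 = 1/2.

1/2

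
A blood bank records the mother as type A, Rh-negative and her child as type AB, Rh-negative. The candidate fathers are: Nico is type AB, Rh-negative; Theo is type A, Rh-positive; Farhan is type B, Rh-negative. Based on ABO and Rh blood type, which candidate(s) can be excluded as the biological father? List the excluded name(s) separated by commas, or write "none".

Theo

A candidate is excluded only if no genotype consistent with his phenotype could produce a type AB, Rh-negative child with a type A, Rh-negative mother.
Theo (type A, Rh+): no genotype consistent with that phenotype can produce a type-AB Rh- child with a type-A mother.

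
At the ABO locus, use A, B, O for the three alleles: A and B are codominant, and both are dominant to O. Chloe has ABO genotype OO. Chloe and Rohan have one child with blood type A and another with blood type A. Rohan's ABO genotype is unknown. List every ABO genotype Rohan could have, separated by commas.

AA, AB, AO

For each candidate genotype of Rohan, check whether crossing it with OO can produce every observed child phenotype.
  AA → possible child types {A} ✓
  AB → possible child types {A, B} ✓
  AO → possible child types {O, A} ✓
  BB → possible child types {B} ✗
  BO → possible child types {O, B} ✗
  OO → possible child types {O} ✗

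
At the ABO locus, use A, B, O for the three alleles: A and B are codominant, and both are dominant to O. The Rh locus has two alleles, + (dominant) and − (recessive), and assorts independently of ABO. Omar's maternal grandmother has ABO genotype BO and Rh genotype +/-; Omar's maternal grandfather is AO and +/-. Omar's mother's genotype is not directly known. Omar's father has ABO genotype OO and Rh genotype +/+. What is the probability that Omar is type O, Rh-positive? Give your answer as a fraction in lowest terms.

Omar's mother's ABO genotype from BO × AO: 1/4 AB, 1/4 AO, 1/4 BO, 1/4 OO.
Crossing each possibility with the father OO and summing P(type O): 1/4·0 + 1/4·1/2 + 1/4·1/2 + 1/4·1 = 1/2.
Similarly for Rh via the mother's Rh distribution: P(Rh+) = 1.
Independent loci: 1/2 × 1 = 1/2.

1/2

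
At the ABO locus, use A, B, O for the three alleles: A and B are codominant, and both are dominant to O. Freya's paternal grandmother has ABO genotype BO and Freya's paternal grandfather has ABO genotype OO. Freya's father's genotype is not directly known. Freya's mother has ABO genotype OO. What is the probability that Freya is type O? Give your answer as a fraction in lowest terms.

3/4

Freya's father's ABO genotype from BO × OO: 1/2 BO, 1/2 OO.
Crossing each possibility with the mother OO and summing P(type O): 1/2·1/2 + 1/2·1 = 3/4.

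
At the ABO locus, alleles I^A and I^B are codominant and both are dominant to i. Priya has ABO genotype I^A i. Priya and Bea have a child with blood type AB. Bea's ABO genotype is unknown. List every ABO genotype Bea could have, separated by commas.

For each candidate genotype of Bea, check whether crossing it with I^A i can produce every observed child phenotype.
  I^A I^A → possible child types {A} ✗
  I^A I^B → possible child types {A, B, AB} ✓
  I^A i → possible child types {O, A} ✗
  I^B I^B → possible child types {B, AB} ✓
  I^B i → possible child types {O, A, B, AB} ✓
  i i → possible child types {O, A} ✗

I^A I^B, I^B I^B, I^B i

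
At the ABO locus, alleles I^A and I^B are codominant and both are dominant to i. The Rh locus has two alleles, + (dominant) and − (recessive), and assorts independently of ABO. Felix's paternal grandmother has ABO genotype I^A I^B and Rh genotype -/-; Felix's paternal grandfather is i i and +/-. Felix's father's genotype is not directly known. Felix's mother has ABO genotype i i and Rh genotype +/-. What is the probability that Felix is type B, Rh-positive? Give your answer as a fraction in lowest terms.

5/32

Felix's father's ABO genotype from I^A I^B × i i: 1/2 I^A i, 1/2 I^B i.
Crossing each possibility with the mother i i and summing P(type B): 1/2·0 + 1/2·1/2 = 1/4.
Similarly for Rh via the father's Rh distribution: P(Rh+) = 5/8.
Independent loci: 1/4 × 5/8 = 5/32.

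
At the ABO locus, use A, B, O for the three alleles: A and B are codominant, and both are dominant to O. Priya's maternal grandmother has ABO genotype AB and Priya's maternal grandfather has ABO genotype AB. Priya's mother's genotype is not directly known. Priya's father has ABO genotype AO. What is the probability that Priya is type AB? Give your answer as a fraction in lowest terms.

1/4

Priya's mother's ABO genotype from AB × AB: 1/4 AA, 1/2 AB, 1/4 BB.
Crossing each possibility with the father AO and summing P(type AB): 1/4·0 + 1/2·1/4 + 1/4·1/2 = 1/4.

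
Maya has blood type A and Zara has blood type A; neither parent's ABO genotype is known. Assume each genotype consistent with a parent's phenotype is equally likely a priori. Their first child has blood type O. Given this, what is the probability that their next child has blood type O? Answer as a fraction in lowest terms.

1/4

Possible genotypes: Maya ∈ {AA, AO}; Zara ∈ {AA, AO}.
Weight each parental genotype pair by prior × P(type-O child):
  AO × AO: posterior weight 1; P(next child type O) = 1/4.
Weighted sum = 1/4.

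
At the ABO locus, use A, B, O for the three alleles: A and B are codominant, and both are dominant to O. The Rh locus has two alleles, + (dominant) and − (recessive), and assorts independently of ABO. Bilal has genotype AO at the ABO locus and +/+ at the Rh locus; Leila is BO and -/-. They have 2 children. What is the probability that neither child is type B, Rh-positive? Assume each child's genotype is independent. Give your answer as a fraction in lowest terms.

ABO cross AO × BO → 1/4 O, 1/4 A, 1/4 B, 1/4 AB.
Rh cross +/+ × -/- → 1 Rh+; so P(type B, Rh-positive) = 1/4 × 1 = 1/4 per child.
P(not type B, Rh-positive) = 3/4 for one child; (3/4)^2 = 9/16.

9/16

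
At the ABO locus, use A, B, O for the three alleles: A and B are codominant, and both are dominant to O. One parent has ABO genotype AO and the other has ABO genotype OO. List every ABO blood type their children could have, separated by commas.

Gametes from AO × OO give offspring ABO genotypes AO, OO, i.e. phenotypes O, A.

O, A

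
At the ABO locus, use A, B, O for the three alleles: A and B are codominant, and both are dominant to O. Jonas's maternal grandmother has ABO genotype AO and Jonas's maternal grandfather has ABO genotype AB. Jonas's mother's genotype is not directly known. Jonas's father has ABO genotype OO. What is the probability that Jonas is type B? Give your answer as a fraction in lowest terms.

Jonas's mother's ABO genotype from AO × AB: 1/4 AA, 1/4 AB, 1/4 AO, 1/4 BO.
Crossing each possibility with the father OO and summing P(type B): 1/4·0 + 1/4·1/2 + 1/4·0 + 1/4·1/2 = 1/4.

1/4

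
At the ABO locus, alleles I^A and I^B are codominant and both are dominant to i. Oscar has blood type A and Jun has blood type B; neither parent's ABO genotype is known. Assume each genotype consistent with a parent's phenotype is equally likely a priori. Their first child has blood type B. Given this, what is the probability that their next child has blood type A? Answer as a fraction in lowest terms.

Possible genotypes: Oscar ∈ {I^A I^A, I^A i}; Jun ∈ {I^B I^B, I^B i}.
Weight each parental genotype pair by prior × P(type-B child):
  I^A i × I^B I^B: posterior weight 2/3; P(next child type A) = 0.
  I^A i × I^B i: posterior weight 1/3; P(next child type A) = 1/4.
Weighted sum = 1/12.

1/12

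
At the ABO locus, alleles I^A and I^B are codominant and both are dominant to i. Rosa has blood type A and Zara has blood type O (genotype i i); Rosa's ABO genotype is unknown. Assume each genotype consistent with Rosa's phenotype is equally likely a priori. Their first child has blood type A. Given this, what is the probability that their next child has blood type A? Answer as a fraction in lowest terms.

5/6

Possible genotypes: Rosa ∈ {I^A I^A, I^A i}; Zara ∈ {i i}.
Weight each parental genotype pair by prior × P(type-A child):
  I^A I^A × i i: posterior weight 2/3; P(next child type A) = 1.
  I^A i × i i: posterior weight 1/3; P(next child type A) = 1/2.
Weighted sum = 5/6.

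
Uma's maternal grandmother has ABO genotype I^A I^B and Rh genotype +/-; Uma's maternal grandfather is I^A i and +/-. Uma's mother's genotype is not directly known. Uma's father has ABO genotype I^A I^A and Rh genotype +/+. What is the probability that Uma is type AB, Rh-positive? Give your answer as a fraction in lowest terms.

1/4

Uma's mother's ABO genotype from I^A I^B × I^A i: 1/4 I^A I^A, 1/4 I^A I^B, 1/4 I^A i, 1/4 I^B i.
Crossing each possibility with the father I^A I^A and summing P(type AB): 1/4·0 + 1/4·1/2 + 1/4·0 + 1/4·1/2 = 1/4.
Similarly for Rh via the mother's Rh distribution: P(Rh+) = 1.
Independent loci: 1/4 × 1 = 1/4.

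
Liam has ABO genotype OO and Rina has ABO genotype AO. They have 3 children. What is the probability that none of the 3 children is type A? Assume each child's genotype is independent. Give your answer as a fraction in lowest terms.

1/8

ABO cross OO × AO → 1/2 O, 1/2 A.
So P(type A) = 1/2 per child.
P(not type A) = 1/2 for one child; (1/2)^3 = 1/8.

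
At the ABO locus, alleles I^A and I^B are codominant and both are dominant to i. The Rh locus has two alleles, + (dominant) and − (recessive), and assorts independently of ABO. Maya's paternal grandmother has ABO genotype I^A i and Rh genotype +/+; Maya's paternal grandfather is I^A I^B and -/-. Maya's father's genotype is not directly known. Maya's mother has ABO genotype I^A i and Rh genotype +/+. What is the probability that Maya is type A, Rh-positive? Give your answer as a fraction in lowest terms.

5/8

Maya's father's ABO genotype from I^A i × I^A I^B: 1/4 I^A I^A, 1/4 I^A I^B, 1/4 I^A i, 1/4 I^B i.
Crossing each possibility with the mother I^A i and summing P(type A): 1/4·1 + 1/4·1/2 + 1/4·3/4 + 1/4·1/4 = 5/8.
Similarly for Rh via the father's Rh distribution: P(Rh+) = 1.
Independent loci: 5/8 × 1 = 5/8.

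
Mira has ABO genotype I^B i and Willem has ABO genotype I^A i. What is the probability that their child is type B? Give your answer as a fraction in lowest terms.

1/4

ABO cross I^B i × I^A i → offspring phenotypes: 1/4 O, 1/4 A, 1/4 B, 1/4 AB.
So P(type B) = 1/4.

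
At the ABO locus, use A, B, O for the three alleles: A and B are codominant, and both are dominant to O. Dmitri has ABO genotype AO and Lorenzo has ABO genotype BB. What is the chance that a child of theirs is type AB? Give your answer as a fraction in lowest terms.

1/2

ABO cross AO × BB → offspring phenotypes: 1/2 B, 1/2 AB.
So P(type AB) = 1/2.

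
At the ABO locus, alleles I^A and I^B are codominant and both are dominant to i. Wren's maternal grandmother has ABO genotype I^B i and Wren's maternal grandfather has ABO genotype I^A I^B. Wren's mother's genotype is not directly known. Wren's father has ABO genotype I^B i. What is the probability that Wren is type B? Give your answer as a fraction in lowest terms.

5/8

Wren's mother's ABO genotype from I^B i × I^A I^B: 1/4 I^A I^B, 1/4 I^A i, 1/4 I^B I^B, 1/4 I^B i.
Crossing each possibility with the father I^B i and summing P(type B): 1/4·1/2 + 1/4·1/4 + 1/4·1 + 1/4·3/4 = 5/8.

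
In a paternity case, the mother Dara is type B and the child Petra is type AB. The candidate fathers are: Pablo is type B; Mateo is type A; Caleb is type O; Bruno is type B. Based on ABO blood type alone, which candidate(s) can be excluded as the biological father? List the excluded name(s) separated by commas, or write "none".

A candidate is excluded only if no genotype consistent with his phenotype could produce a type AB child with a type B mother.
Pablo (type B): no genotype consistent with that phenotype can produce a type-AB child with a type-B mother.
Caleb (type O): no genotype consistent with that phenotype can produce a type-AB child with a type-B mother.
Bruno (type B): no genotype consistent with that phenotype can produce a type-AB child with a type-B mother.

Pablo, Caleb, Bruno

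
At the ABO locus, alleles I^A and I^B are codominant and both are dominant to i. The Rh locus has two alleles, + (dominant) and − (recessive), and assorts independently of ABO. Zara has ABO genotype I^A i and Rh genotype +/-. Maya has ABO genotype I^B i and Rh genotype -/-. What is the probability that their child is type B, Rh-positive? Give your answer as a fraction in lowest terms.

1/8

ABO cross I^A i × I^B i → offspring phenotypes: 1/4 O, 1/4 A, 1/4 B, 1/4 AB.
Rh cross +/- × -/- → 1/2 Rh+, 1/2 Rh-.
Independent loci: P(type B, Rh-positive) = 1/4 × 1/2 = 1/8.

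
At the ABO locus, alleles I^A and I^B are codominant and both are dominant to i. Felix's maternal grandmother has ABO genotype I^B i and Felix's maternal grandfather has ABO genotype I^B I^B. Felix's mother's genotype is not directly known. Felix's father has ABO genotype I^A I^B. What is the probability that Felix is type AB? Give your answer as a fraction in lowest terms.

3/8

Felix's mother's ABO genotype from I^B i × I^B I^B: 1/2 I^B I^B, 1/2 I^B i.
Crossing each possibility with the father I^A I^B and summing P(type AB): 1/2·1/2 + 1/2·1/4 = 3/8.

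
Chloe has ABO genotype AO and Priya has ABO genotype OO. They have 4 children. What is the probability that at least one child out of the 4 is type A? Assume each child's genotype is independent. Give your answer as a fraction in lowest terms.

15/16

ABO cross AO × OO → 1/2 O, 1/2 A.
So P(type A) = 1/2 per child.
P(none) = (1/2)^4 = 1/16; P(at least one) = 1 − 1/16 = 15/16.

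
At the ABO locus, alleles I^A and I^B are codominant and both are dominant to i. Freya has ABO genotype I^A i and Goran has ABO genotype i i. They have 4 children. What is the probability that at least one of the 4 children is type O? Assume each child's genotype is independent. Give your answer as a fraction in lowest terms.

15/16

ABO cross I^A i × i i → 1/2 O, 1/2 A.
So P(type O) = 1/2 per child.
P(none) = (1/2)^4 = 1/16; P(at least one) = 1 − 1/16 = 15/16.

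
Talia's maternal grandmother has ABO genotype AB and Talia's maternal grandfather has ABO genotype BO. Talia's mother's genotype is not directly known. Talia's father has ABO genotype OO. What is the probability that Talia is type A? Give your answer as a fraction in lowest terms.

Talia's mother's ABO genotype from AB × BO: 1/4 AB, 1/4 AO, 1/4 BB, 1/4 BO.
Crossing each possibility with the father OO and summing P(type A): 1/4·1/2 + 1/4·1/2 + 1/4·0 + 1/4·0 = 1/4.

1/4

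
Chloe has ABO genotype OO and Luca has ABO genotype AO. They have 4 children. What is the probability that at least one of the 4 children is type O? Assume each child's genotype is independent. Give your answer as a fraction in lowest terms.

ABO cross OO × AO → 1/2 O, 1/2 A.
So P(type O) = 1/2 per child.
P(none) = (1/2)^4 = 1/16; P(at least one) = 1 − 1/16 = 15/16.

15/16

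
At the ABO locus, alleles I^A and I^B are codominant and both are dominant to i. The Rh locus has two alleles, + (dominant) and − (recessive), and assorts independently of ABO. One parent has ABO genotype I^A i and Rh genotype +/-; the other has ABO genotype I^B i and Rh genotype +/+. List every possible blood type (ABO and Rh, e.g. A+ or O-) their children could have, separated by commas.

O+, A+, B+, AB+

Gametes from I^A i × I^B i give offspring ABO genotypes I^A I^B, I^A i, I^B i, i i, i.e. phenotypes O, A, B, AB.
Rh cross +/- × +/+ → phenotypes Rh+.
Combining independently: O+, A+, B+, AB+.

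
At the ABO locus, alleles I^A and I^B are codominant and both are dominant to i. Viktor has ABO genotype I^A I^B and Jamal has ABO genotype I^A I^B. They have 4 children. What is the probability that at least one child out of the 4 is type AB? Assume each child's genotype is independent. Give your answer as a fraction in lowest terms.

ABO cross I^A I^B × I^A I^B → 1/4 A, 1/4 B, 1/2 AB.
So P(type AB) = 1/2 per child.
P(none) = (1/2)^4 = 1/16; P(at least one) = 1 − 1/16 = 15/16.

15/16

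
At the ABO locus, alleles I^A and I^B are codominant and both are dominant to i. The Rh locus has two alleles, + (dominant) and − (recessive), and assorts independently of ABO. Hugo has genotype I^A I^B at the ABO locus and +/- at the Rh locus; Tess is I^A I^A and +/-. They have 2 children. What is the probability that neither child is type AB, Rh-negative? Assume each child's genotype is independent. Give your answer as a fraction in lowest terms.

ABO cross I^A I^B × I^A I^A → 1/2 A, 1/2 AB.
Rh cross +/- × +/- → 3/4 Rh+, 1/4 Rh-; so P(type AB, Rh-negative) = 1/2 × 1/4 = 1/8 per child.
P(not type AB, Rh-negative) = 7/8 for one child; (7/8)^2 = 49/64.

49/64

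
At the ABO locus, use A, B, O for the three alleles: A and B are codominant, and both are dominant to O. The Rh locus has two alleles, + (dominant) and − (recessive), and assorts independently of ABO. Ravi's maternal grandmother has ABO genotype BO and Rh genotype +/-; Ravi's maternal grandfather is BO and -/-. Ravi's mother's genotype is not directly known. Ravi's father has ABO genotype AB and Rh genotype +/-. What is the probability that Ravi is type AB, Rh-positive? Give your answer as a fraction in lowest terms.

Ravi's mother's ABO genotype from BO × BO: 1/4 BB, 1/2 BO, 1/4 OO.
Crossing each possibility with the father AB and summing P(type AB): 1/4·1/2 + 1/2·1/4 + 1/4·0 = 1/4.
Similarly for Rh via the mother's Rh distribution: P(Rh+) = 5/8.
Independent loci: 1/4 × 5/8 = 5/32.

5/32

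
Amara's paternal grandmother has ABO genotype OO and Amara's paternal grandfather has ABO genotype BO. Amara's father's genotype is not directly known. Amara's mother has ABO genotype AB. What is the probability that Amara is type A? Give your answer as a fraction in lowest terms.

3/8

Amara's father's ABO genotype from OO × BO: 1/2 BO, 1/2 OO.
Crossing each possibility with the mother AB and summing P(type A): 1/2·1/4 + 1/2·1/2 = 3/8.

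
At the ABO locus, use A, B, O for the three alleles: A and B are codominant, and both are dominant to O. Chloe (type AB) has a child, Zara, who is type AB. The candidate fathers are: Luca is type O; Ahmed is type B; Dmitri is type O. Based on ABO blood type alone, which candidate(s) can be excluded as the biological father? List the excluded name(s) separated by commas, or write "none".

Luca, Dmitri

A candidate is excluded only if no genotype consistent with his phenotype could produce a type AB child with a type AB mother.
Luca (type O): no genotype consistent with that phenotype can produce a type-AB child with a type-AB mother.
Dmitri (type O): no genotype consistent with that phenotype can produce a type-AB child with a type-AB mother.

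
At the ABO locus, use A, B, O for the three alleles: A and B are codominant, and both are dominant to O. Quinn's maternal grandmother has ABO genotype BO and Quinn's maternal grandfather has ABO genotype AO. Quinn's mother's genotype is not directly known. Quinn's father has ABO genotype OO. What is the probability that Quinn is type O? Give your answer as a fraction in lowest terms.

1/2

Quinn's mother's ABO genotype from BO × AO: 1/4 AB, 1/4 AO, 1/4 BO, 1/4 OO.
Crossing each possibility with the father OO and summing P(type O): 1/4·0 + 1/4·1/2 + 1/4·1/2 + 1/4·1 = 1/2.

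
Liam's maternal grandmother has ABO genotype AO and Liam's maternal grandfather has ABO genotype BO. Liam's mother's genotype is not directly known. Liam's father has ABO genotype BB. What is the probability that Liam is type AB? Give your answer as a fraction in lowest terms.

Liam's mother's ABO genotype from AO × BO: 1/4 AB, 1/4 AO, 1/4 BO, 1/4 OO.
Crossing each possibility with the father BB and summing P(type AB): 1/4·1/2 + 1/4·1/2 + 1/4·0 + 1/4·0 = 1/4.

1/4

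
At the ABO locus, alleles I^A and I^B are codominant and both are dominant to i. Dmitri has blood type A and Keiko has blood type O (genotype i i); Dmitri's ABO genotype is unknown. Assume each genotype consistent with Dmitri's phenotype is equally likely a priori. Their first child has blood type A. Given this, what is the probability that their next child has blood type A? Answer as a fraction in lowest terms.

Possible genotypes: Dmitri ∈ {I^A I^A, I^A i}; Keiko ∈ {i i}.
Weight each parental genotype pair by prior × P(type-A child):
  I^A I^A × i i: posterior weight 2/3; P(next child type A) = 1.
  I^A i × i i: posterior weight 1/3; P(next child type A) = 1/2.
Weighted sum = 5/6.

5/6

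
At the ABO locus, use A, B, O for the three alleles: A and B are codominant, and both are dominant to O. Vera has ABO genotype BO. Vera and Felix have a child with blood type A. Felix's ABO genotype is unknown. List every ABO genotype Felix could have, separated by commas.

AA, AB, AO

For each candidate genotype of Felix, check whether crossing it with BO can produce every observed child phenotype.
  AA → possible child types {A, AB} ✓
  AB → possible child types {A, B, AB} ✓
  AO → possible child types {O, A, B, AB} ✓
  BB → possible child types {B} ✗
  BO → possible child types {O, B} ✗
  OO → possible child types {O, B} ✗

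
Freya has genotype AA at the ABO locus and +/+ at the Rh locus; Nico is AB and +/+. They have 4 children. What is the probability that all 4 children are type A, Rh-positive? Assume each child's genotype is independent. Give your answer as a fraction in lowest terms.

1/16

ABO cross AA × AB → 1/2 A, 1/2 AB.
Rh cross +/+ × +/+ → 1 Rh+; so P(type A, Rh-positive) = 1/2 × 1 = 1/2 per child.
All 4 independent: (1/2)^4 = 1/16.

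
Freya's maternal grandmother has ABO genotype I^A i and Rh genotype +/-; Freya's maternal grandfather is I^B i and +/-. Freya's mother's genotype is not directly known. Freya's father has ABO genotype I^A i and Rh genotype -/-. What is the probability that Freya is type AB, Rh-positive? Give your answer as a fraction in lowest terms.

1/16

Freya's mother's ABO genotype from I^A i × I^B i: 1/4 I^A I^B, 1/4 I^A i, 1/4 I^B i, 1/4 i i.
Crossing each possibility with the father I^A i and summing P(type AB): 1/4·1/4 + 1/4·0 + 1/4·1/4 + 1/4·0 = 1/8.
Similarly for Rh via the mother's Rh distribution: P(Rh+) = 1/2.
Independent loci: 1/8 × 1/2 = 1/16.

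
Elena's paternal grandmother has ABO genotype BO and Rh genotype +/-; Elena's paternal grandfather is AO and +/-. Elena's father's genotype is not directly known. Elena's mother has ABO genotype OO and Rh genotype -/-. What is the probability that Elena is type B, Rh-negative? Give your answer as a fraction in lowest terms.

1/8

Elena's father's ABO genotype from BO × AO: 1/4 AB, 1/4 AO, 1/4 BO, 1/4 OO.
Crossing each possibility with the mother OO and summing P(type B): 1/4·1/2 + 1/4·0 + 1/4·1/2 + 1/4·0 = 1/4.
Similarly for Rh via the father's Rh distribution: P(Rh-) = 1/2.
Independent loci: 1/4 × 1/2 = 1/8.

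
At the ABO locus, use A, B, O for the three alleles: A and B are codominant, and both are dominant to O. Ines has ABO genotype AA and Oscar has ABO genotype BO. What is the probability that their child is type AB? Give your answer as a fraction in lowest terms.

1/2

ABO cross AA × BO → offspring phenotypes: 1/2 A, 1/2 AB.
So P(type AB) = 1/2.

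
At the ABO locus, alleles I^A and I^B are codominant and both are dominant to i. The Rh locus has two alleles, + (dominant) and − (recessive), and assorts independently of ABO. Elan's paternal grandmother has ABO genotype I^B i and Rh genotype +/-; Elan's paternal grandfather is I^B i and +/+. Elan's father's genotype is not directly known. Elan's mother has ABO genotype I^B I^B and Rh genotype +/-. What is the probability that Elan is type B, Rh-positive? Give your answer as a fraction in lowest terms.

Elan's father's ABO genotype from I^B i × I^B i: 1/4 I^B I^B, 1/2 I^B i, 1/4 i i.
Crossing each possibility with the mother I^B I^B and summing P(type B): 1/4·1 + 1/2·1 + 1/4·1 = 1.
Similarly for Rh via the father's Rh distribution: P(Rh+) = 7/8.
Independent loci: 1 × 7/8 = 7/8.

7/8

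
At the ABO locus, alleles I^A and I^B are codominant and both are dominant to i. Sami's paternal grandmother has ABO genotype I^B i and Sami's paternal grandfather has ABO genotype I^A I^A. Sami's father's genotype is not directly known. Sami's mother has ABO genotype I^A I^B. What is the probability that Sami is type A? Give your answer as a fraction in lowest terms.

Sami's father's ABO genotype from I^B i × I^A I^A: 1/2 I^A I^B, 1/2 I^A i.
Crossing each possibility with the mother I^A I^B and summing P(type A): 1/2·1/4 + 1/2·1/2 = 3/8.

3/8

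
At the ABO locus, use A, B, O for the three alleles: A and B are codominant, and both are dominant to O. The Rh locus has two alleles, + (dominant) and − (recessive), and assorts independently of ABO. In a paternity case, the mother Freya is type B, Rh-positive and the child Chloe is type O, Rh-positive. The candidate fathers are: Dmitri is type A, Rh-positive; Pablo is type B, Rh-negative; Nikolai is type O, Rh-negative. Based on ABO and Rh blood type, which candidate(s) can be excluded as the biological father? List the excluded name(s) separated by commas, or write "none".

none

A candidate is excluded only if no genotype consistent with his phenotype could produce a type O, Rh-positive child with a type B, Rh-positive mother.
Every candidate has at least one consistent genotype combination, so none can be excluded.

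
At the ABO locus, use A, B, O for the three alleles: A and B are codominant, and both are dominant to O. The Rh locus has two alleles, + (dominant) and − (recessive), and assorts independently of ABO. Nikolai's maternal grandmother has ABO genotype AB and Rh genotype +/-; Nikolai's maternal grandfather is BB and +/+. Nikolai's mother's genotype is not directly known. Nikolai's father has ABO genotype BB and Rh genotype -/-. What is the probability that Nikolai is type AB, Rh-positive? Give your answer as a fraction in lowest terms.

3/16

Nikolai's mother's ABO genotype from AB × BB: 1/2 AB, 1/2 BB.
Crossing each possibility with the father BB and summing P(type AB): 1/2·1/2 + 1/2·0 = 1/4.
Similarly for Rh via the mother's Rh distribution: P(Rh+) = 3/4.
Independent loci: 1/4 × 3/4 = 3/16.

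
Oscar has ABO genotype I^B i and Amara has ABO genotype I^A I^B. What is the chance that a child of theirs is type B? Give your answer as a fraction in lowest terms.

ABO cross I^B i × I^A I^B → offspring phenotypes: 1/4 A, 1/2 B, 1/4 AB.
So P(type B) = 1/2.

1/2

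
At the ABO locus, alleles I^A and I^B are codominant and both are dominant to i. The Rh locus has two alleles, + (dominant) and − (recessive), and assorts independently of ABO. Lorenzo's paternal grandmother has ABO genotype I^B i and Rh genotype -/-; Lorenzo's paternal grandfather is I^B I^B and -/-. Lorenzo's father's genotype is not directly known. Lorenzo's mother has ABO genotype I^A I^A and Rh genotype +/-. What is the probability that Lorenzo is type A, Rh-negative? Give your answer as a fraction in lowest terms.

1/8

Lorenzo's father's ABO genotype from I^B i × I^B I^B: 1/2 I^B I^B, 1/2 I^B i.
Crossing each possibility with the mother I^A I^A and summing P(type A): 1/2·0 + 1/2·1/2 = 1/4.
Similarly for Rh via the father's Rh distribution: P(Rh-) = 1/2.
Independent loci: 1/4 × 1/2 = 1/8.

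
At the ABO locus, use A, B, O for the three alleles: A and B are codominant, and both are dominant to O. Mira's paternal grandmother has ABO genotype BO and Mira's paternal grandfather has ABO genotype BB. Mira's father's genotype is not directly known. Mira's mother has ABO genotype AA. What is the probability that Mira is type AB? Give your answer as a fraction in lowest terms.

3/4

Mira's father's ABO genotype from BO × BB: 1/2 BB, 1/2 BO.
Crossing each possibility with the mother AA and summing P(type AB): 1/2·1 + 1/2·1/2 = 3/4.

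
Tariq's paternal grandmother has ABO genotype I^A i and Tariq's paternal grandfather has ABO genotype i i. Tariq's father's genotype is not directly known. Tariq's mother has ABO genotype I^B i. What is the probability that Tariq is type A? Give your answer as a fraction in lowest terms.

1/8

Tariq's father's ABO genotype from I^A i × i i: 1/2 I^A i, 1/2 i i.
Crossing each possibility with the mother I^B i and summing P(type A): 1/2·1/4 + 1/2·0 = 1/8.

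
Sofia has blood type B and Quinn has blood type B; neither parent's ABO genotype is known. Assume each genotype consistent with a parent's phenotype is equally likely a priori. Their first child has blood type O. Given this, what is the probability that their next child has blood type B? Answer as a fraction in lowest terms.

3/4

Possible genotypes: Sofia ∈ {BB, BO}; Quinn ∈ {BB, BO}.
Weight each parental genotype pair by prior × P(type-O child):
  BO × BO: posterior weight 1; P(next child type B) = 3/4.
Weighted sum = 3/4.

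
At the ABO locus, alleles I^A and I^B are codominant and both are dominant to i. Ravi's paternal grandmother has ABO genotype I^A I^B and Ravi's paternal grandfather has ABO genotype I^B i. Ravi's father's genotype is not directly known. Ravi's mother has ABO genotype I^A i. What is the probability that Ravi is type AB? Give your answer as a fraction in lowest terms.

1/4

Ravi's father's ABO genotype from I^A I^B × I^B i: 1/4 I^A I^B, 1/4 I^A i, 1/4 I^B I^B, 1/4 I^B i.
Crossing each possibility with the mother I^A i and summing P(type AB): 1/4·1/4 + 1/4·0 + 1/4·1/2 + 1/4·1/4 = 1/4.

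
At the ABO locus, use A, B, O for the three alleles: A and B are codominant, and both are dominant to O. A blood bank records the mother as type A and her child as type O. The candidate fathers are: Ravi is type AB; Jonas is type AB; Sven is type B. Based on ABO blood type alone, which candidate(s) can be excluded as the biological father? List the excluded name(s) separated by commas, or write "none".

A candidate is excluded only if no genotype consistent with his phenotype could produce a type O child with a type A mother.
Ravi (type AB): no genotype consistent with that phenotype can produce a type-O child with a type-A mother.
Jonas (type AB): no genotype consistent with that phenotype can produce a type-O child with a type-A mother.

Ravi, Jonas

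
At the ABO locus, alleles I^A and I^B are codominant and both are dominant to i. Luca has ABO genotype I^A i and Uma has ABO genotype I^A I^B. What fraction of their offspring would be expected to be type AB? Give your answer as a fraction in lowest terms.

1/4

ABO cross I^A i × I^A I^B → offspring phenotypes: 1/2 A, 1/4 B, 1/4 AB.
So P(type AB) = 1/4.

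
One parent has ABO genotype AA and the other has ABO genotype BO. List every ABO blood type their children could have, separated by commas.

A, AB

Gametes from AA × BO give offspring ABO genotypes AB, AO, i.e. phenotypes A, AB.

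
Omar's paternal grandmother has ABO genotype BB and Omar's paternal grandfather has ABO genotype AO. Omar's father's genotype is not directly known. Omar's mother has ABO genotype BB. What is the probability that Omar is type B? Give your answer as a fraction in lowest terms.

Omar's father's ABO genotype from BB × AO: 1/2 AB, 1/2 BO.
Crossing each possibility with the mother BB and summing P(type B): 1/2·1/2 + 1/2·1 = 3/4.

3/4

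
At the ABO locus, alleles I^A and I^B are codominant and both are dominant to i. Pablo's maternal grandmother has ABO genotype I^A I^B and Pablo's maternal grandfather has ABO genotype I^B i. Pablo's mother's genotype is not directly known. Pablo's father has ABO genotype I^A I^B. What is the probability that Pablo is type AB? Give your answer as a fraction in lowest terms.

3/8

Pablo's mother's ABO genotype from I^A I^B × I^B i: 1/4 I^A I^B, 1/4 I^A i, 1/4 I^B I^B, 1/4 I^B i.
Crossing each possibility with the father I^A I^B and summing P(type AB): 1/4·1/2 + 1/4·1/4 + 1/4·1/2 + 1/4·1/4 = 3/8.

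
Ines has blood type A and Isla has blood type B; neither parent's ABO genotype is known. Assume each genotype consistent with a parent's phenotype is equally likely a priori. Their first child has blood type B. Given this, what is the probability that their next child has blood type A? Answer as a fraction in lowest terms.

Possible genotypes: Ines ∈ {AA, AO}; Isla ∈ {BB, BO}.
Weight each parental genotype pair by prior × P(type-B child):
  AO × BB: posterior weight 2/3; P(next child type A) = 0.
  AO × BO: posterior weight 1/3; P(next child type A) = 1/4.
Weighted sum = 1/12.

1/12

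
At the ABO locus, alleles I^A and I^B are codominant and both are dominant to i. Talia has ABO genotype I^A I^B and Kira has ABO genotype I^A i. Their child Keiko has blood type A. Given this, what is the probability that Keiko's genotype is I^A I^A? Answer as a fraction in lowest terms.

Cross I^A I^B × I^A i → 1/4 I^A I^A, 1/4 I^A I^B, 1/4 I^A i, 1/4 I^B i.
Type-A genotypes among offspring: I^A I^A (1/4), I^A i (1/4); total 1/2.
P(I^A I^A | type A) = (1/4) / (1/2) = 1/2.

1/2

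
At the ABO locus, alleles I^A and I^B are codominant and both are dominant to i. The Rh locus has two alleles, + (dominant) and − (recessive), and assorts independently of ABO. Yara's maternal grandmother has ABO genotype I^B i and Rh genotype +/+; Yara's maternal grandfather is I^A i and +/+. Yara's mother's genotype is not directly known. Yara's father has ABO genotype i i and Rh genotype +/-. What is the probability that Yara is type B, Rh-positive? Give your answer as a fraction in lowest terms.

Yara's mother's ABO genotype from I^B i × I^A i: 1/4 I^A I^B, 1/4 I^A i, 1/4 I^B i, 1/4 i i.
Crossing each possibility with the father i i and summing P(type B): 1/4·1/2 + 1/4·0 + 1/4·1/2 + 1/4·0 = 1/4.
Similarly for Rh via the mother's Rh distribution: P(Rh+) = 1.
Independent loci: 1/4 × 1 = 1/4.

1/4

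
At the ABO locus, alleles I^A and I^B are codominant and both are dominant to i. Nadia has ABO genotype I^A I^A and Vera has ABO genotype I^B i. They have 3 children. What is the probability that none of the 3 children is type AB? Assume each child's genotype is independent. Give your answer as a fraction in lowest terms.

1/8

ABO cross I^A I^A × I^B i → 1/2 A, 1/2 AB.
So P(type AB) = 1/2 per child.
P(not type AB) = 1/2 for one child; (1/2)^3 = 1/8.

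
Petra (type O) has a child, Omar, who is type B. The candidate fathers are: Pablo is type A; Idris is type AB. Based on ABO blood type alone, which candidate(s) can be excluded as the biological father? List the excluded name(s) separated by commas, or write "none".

Pablo

A candidate is excluded only if no genotype consistent with his phenotype could produce a type B child with a type O mother.
Pablo (type A): no genotype consistent with that phenotype can produce a type-B child with a type-O mother.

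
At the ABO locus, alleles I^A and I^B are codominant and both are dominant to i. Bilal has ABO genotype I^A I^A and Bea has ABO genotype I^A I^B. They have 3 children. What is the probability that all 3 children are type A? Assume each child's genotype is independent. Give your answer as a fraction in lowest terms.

1/8

ABO cross I^A I^A × I^A I^B → 1/2 A, 1/2 AB.
So P(type A) = 1/2 per child.
All 3 independent: (1/2)^3 = 1/8.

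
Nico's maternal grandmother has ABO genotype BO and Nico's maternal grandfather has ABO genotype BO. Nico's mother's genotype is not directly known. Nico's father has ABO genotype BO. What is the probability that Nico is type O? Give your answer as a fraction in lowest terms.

1/4

Nico's mother's ABO genotype from BO × BO: 1/4 BB, 1/2 BO, 1/4 OO.
Crossing each possibility with the father BO and summing P(type O): 1/4·0 + 1/2·1/4 + 1/4·1/2 = 1/4.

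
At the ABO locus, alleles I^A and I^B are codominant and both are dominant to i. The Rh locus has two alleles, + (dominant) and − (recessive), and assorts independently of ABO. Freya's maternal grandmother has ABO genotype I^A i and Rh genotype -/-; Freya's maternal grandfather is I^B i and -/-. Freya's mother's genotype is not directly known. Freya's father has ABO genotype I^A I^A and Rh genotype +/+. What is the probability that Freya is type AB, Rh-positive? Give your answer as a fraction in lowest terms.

Freya's mother's ABO genotype from I^A i × I^B i: 1/4 I^A I^B, 1/4 I^A i, 1/4 I^B i, 1/4 i i.
Crossing each possibility with the father I^A I^A and summing P(type AB): 1/4·1/2 + 1/4·0 + 1/4·1/2 + 1/4·0 = 1/4.
Similarly for Rh via the mother's Rh distribution: P(Rh+) = 1.
Independent loci: 1/4 × 1 = 1/4.

1/4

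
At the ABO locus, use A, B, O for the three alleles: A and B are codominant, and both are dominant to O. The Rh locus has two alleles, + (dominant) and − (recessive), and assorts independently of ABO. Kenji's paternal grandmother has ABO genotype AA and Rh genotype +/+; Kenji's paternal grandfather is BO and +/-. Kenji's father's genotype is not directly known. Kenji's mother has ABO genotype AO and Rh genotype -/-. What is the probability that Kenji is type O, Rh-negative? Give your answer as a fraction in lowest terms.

Kenji's father's ABO genotype from AA × BO: 1/2 AB, 1/2 AO.
Crossing each possibility with the mother AO and summing P(type O): 1/2·0 + 1/2·1/4 = 1/8.
Similarly for Rh via the father's Rh distribution: P(Rh-) = 1/4.
Independent loci: 1/8 × 1/4 = 1/32.

1/32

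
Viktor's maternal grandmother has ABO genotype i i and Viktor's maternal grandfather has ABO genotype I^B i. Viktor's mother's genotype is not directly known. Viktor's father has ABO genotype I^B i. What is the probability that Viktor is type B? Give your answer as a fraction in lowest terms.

Viktor's mother's ABO genotype from i i × I^B i: 1/2 I^B i, 1/2 i i.
Crossing each possibility with the father I^B i and summing P(type B): 1/2·3/4 + 1/2·1/2 = 5/8.

5/8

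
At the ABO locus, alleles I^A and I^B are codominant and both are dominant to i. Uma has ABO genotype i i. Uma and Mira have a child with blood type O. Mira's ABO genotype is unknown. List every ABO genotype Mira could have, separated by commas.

I^A i, I^B i, i i

For each candidate genotype of Mira, check whether crossing it with i i can produce every observed child phenotype.
  I^A I^A → possible child types {A} ✗
  I^A I^B → possible child types {A, B} ✗
  I^A i → possible child types {O, A} ✓
  I^B I^B → possible child types {B} ✗
  I^B i → possible child types {O, B} ✓
  i i → possible child types {O} ✓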